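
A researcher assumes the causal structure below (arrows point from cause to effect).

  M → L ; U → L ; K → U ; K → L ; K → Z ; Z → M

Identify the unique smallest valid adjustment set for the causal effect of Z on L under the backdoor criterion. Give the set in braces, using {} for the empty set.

Variables eligible for adjustment (non-descendants of Z, excluding Z and L): {K, U}.
Backdoor paths from Z to L:
  P1: Z <- K -> U -> L
  P2: Z <- K -> L
The empty set is not sufficient: P1 (Z <- K -> U -> L) has no collider blocking it and no conditioned non-collider, so it is open.
Try {K}:
  P1: blocked at fork node K ∈ conditioning set.
  P2: blocked at fork node K ∈ conditioning set.
{K} contains no descendant of Z and blocks every backdoor path.
No other singleton works — e.g. {U} leaves P2 open — so {K} is the unique smallest valid adjustment set.

{K}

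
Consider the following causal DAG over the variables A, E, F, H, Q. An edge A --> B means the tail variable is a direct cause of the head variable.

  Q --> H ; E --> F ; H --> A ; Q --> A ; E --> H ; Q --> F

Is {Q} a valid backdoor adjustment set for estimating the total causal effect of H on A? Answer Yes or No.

Yes

Backdoor paths from H to A (paths whose first edge points into H):
  P1: H <- E -> F <- Q -> A
  P2: H <- Q -> A
Condition 1 (no descendant of H in the set): holds — descendants of H are {A}; none are in {Q}.
Condition 2 (every backdoor path blocked by {Q}):
  P1: blocked at collider F (neither it nor any descendant is in the conditioning set).
  P2: blocked at fork node Q ∈ conditioning set.
{Q} satisfies the backdoor criterion.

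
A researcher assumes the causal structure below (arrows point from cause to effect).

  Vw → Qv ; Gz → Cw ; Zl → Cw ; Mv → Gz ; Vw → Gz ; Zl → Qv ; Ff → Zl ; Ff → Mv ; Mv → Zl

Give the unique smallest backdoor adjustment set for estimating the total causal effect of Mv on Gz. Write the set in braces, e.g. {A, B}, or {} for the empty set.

{}

Variables eligible for adjustment (non-descendants of Mv, excluding Mv and Gz): {Ff, Vw}.
Backdoor paths from Mv to Gz:
  P1: Mv <- Ff -> Zl -> Cw <- Gz
  P2: Mv <- Ff -> Zl -> Qv <- Vw -> Gz
Each backdoor path contains an unconditioned collider, so every path is already blocked with the empty conditioning set:
  P1: blocked at collider Cw (neither it nor any descendant is in the conditioning set).
  P2: blocked at collider Qv (neither it nor any descendant is in the conditioning set).
The empty set is therefore the unique smallest valid set.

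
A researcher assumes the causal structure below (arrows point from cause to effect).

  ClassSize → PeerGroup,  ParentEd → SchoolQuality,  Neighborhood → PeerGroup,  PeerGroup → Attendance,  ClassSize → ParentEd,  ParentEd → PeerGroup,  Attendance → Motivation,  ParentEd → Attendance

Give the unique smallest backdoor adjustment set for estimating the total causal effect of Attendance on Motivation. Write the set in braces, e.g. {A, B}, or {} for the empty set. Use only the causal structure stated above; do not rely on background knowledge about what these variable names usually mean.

{}

Variables eligible for adjustment (non-descendants of Attendance, excluding Attendance and Motivation): {ClassSize, Neighborhood, ParentEd, PeerGroup, SchoolQuality}.
Backdoor paths from Attendance to Motivation:
  (none)
With no backdoor paths the empty set already satisfies the criterion, and it is trivially minimal.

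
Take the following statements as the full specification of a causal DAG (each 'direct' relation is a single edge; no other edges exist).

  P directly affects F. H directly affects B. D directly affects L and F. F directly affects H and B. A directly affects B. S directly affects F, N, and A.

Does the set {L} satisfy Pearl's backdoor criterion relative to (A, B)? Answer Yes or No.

Backdoor paths from A to B (paths whose first edge points into A):
  P1: A <- S -> F -> H -> B
  P2: A <- S -> F -> B
Condition 1 (no descendant of A in the set): holds — descendants of A are {B}; none are in {L}.
Condition 2 (every backdoor path blocked by {L}):
  P1: open — no interior node is in the conditioning set.
  P2: open — no interior node is in the conditioning set.
{L} does not satisfy the backdoor criterion.

No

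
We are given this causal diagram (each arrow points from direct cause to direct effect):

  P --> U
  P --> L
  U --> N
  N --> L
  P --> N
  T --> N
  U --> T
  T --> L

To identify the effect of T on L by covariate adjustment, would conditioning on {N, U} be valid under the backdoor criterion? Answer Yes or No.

Backdoor paths from T to L (paths whose first edge points into T):
  P1: T <- U <- P -> N -> L
  P2: T <- U <- P -> L
  P3: T <- U -> N <- P -> L
  P4: T <- U -> N -> L
Condition 1 (no descendant of T in the set): FAILS — N is a descendant of T.
Condition 2 (every backdoor path blocked by {N, U}):
  P1: blocked at chain node U ∈ conditioning set.
  P2: blocked at chain node U ∈ conditioning set.
  P3: blocked at fork node U ∈ conditioning set.
  P4: blocked at fork node U ∈ conditioning set.
{N, U} does not satisfy the backdoor criterion.

No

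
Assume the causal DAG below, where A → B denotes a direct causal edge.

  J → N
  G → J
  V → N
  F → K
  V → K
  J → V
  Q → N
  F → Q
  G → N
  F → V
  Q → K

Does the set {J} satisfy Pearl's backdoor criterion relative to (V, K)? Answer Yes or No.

No

Backdoor paths from V to K (paths whose first edge points into V):
  P1: V <- F -> Q -> K
  P2: V <- F -> K
  P3: V <- J <- G -> N <- Q <- F -> K
  P4: V <- J <- G -> N <- Q -> K
  P5: V <- J -> N <- Q <- F -> K
  P6: V <- J -> N <- Q -> K
Condition 1 (no descendant of V in the set): holds — descendants of V are {K, N}; none are in {J}.
Condition 2 (every backdoor path blocked by {J}):
  P1: open — no interior node is in the conditioning set.
  P2: open — no interior node is in the conditioning set.
  P3: blocked at chain node J ∈ conditioning set.
  P4: blocked at chain node J ∈ conditioning set.
  P5: blocked at fork node J ∈ conditioning set.
  P6: blocked at fork node J ∈ conditioning set.
{J} does not satisfy the backdoor criterion.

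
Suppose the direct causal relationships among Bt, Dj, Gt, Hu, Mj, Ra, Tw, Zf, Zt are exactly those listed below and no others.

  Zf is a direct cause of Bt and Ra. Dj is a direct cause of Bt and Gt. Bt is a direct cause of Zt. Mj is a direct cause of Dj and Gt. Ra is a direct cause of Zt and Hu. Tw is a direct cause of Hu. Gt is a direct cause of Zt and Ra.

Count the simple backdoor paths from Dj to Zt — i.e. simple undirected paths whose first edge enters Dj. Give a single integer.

3

A backdoor path from Dj to Zt is any simple undirected path whose first edge points into Dj (i.e. leaves Dj via a parent).
Parents of Dj: {Mj}.
Enumerating:
  P1: Dj <- Mj -> Gt -> Ra <- Zf -> Bt -> Zt
  P2: Dj <- Mj -> Gt -> Ra -> Zt
  P3: Dj <- Mj -> Gt -> Zt
That exhausts the simple backdoor paths. Count: 3.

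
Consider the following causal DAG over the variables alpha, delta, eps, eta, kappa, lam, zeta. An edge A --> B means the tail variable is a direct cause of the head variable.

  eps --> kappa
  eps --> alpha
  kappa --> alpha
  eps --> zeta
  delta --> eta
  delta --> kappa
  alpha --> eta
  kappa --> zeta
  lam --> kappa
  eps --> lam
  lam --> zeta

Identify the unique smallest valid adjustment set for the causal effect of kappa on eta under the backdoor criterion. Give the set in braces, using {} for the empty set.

Variables eligible for adjustment (non-descendants of kappa, excluding kappa and eta): {delta, eps, lam}.
Backdoor paths from kappa to eta:
  P1: kappa <- delta -> eta
  P2: kappa <- eps -> alpha -> eta
  P3: kappa <- lam <- eps -> alpha -> eta
  P4: kappa <- lam -> zeta <- eps -> alpha -> eta
The empty set is not sufficient: P1 (kappa <- delta -> eta) has no collider blocking it and no conditioned non-collider, so it is open.
Try {delta, eps}:
  P1: blocked at fork node delta ∈ conditioning set.
  P2: blocked at fork node eps ∈ conditioning set.
  P3: blocked at fork node eps ∈ conditioning set.
  P4: blocked at collider zeta (neither it nor any descendant is in the conditioning set).
{delta, eps} contains no descendant of kappa and blocks every backdoor path.
Every element of {delta, eps} is needed (dropping delta leaves P1 open; dropping eps leaves P2 open), so no proper subset is valid.
Among all size-2 subsets of the eligible variables, only {delta, eps} blocks every backdoor path, so it is the unique smallest valid adjustment set.

{delta, eps}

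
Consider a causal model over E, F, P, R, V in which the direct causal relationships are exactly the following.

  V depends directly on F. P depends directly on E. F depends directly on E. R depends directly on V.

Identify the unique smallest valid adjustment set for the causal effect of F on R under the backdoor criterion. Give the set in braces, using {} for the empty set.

{}

Variables eligible for adjustment (non-descendants of F, excluding F and R): {E, P}.
Backdoor paths from F to R:
  (none)
With no backdoor paths the empty set already satisfies the criterion, and it is trivially minimal.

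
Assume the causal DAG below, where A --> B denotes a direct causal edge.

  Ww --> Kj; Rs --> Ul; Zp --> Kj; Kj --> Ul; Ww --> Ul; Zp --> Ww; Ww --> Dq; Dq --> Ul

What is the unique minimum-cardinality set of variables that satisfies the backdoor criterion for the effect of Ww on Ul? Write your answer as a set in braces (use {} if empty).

{Zp}

Variables eligible for adjustment (non-descendants of Ww, excluding Ww and Ul): {Rs, Zp}.
Backdoor paths from Ww to Ul:
  P1: Ww <- Zp -> Kj -> Ul
The empty set is not sufficient: P1 (Ww <- Zp -> Kj -> Ul) has no collider blocking it and no conditioned non-collider, so it is open.
Try {Zp}:
  P1: blocked at fork node Zp ∈ conditioning set.
{Zp} contains no descendant of Ww and blocks every backdoor path.
No other singleton works — e.g. {Rs} leaves P1 open — so {Zp} is the unique smallest valid adjustment set.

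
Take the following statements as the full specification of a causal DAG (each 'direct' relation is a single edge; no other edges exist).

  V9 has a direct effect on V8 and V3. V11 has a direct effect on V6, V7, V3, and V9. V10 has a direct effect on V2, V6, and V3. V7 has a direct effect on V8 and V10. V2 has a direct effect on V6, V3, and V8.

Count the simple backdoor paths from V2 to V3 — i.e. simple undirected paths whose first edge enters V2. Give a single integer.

8

A backdoor path from V2 to V3 is any simple undirected path whose first edge points into V2 (i.e. leaves V2 via a parent).
Parents of V2: {V10}.
Enumerating:
  P1: V2 <- V10 <- V7 <- V11 -> V9 -> V3
  P2: V2 <- V10 <- V7 <- V11 -> V3
  P3: V2 <- V10 <- V7 -> V8 <- V9 <- V11 -> V3
  P4: V2 <- V10 <- V7 -> V8 <- V9 -> V3
  P5: V2 <- V10 -> V6 <- V11 -> V7 -> V8 <- V9 -> V3
  P6: V2 <- V10 -> V6 <- V11 -> V9 -> V3
  P7: V2 <- V10 -> V6 <- V11 -> V3
  P8: V2 <- V10 -> V3
That exhausts the simple backdoor paths. Count: 8.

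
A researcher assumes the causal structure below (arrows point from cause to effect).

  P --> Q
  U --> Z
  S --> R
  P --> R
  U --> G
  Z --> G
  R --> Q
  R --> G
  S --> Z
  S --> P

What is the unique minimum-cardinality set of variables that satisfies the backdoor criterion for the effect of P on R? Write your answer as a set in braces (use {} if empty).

{S}

Variables eligible for adjustment (non-descendants of P, excluding P and R): {S, U, Z}.
Backdoor paths from P to R:
  P1: P <- S -> R
  P2: P <- S -> Z <- U -> G <- R
  P3: P <- S -> Z -> G <- R
The empty set is not sufficient: P1 (P <- S -> R) has no collider blocking it and no conditioned non-collider, so it is open.
Try {S}:
  P1: blocked at fork node S ∈ conditioning set.
  P2: blocked at fork node S ∈ conditioning set.
  P3: blocked at fork node S ∈ conditioning set.
{S} contains no descendant of P and blocks every backdoor path.
No other singleton works — e.g. {U} leaves P1 open — so {S} is the unique smallest valid adjustment set.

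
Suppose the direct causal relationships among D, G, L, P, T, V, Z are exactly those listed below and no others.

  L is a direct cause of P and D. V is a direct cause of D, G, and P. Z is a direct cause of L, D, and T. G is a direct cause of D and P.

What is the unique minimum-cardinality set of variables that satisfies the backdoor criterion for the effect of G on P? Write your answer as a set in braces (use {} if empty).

{V}

Variables eligible for adjustment (non-descendants of G, excluding G and P): {L, T, V, Z}.
Backdoor paths from G to P:
  P1: G <- V -> D <- Z -> L -> P
  P2: G <- V -> D <- L -> P
  P3: G <- V -> P
The empty set is not sufficient: P3 (G <- V -> P) has no collider blocking it and no conditioned non-collider, so it is open.
Try {V}:
  P1: blocked at fork node V ∈ conditioning set.
  P2: blocked at fork node V ∈ conditioning set.
  P3: blocked at fork node V ∈ conditioning set.
{V} contains no descendant of G and blocks every backdoor path.
No other singleton works — e.g. {Z} leaves P3 open — so {V} is the unique smallest valid adjustment set.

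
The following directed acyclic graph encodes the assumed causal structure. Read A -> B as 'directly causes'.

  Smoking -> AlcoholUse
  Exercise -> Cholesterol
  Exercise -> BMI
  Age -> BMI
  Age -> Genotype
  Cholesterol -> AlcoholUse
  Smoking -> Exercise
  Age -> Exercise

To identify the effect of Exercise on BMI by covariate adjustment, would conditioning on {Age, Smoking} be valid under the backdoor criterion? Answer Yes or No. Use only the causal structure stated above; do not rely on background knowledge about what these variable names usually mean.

Yes

Backdoor paths from Exercise to BMI (paths whose first edge points into Exercise):
  P1: Exercise <- Age -> BMI
Condition 1 (no descendant of Exercise in the set): holds — descendants of Exercise are {AlcoholUse, BMI, Cholesterol}; none are in {Age, Smoking}.
Condition 2 (every backdoor path blocked by {Age, Smoking}):
  P1: blocked at fork node Age ∈ conditioning set.
{Age, Smoking} satisfies the backdoor criterion.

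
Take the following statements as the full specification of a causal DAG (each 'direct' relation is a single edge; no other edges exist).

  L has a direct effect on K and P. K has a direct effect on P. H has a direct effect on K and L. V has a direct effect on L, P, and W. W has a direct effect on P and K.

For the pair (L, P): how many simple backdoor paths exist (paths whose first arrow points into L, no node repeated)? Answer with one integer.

A backdoor path from L to P is any simple undirected path whose first edge points into L (i.e. leaves L via a parent).
Parents of L: {H, V}.
Enumerating:
  P1: L <- V -> W -> K -> P
  P2: L <- V -> W -> P
  P3: L <- V -> P
  P4: L <- H -> K <- W <- V -> P
  P5: L <- H -> K <- W -> P
  P6: L <- H -> K -> P
That exhausts the simple backdoor paths. Count: 6.

6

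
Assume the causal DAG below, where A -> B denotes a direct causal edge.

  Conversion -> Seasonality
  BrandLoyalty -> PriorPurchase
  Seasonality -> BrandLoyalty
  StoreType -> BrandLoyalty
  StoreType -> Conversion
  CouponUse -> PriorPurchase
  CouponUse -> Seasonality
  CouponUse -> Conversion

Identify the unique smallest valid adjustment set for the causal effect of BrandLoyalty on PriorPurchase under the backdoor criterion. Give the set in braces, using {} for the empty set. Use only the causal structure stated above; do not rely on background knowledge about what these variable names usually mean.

{CouponUse}

Variables eligible for adjustment (non-descendants of BrandLoyalty, excluding BrandLoyalty and PriorPurchase): {Conversion, CouponUse, Seasonality, StoreType}.
Backdoor paths from BrandLoyalty to PriorPurchase:
  P1: BrandLoyalty <- StoreType -> Conversion <- CouponUse -> PriorPurchase
  P2: BrandLoyalty <- StoreType -> Conversion -> Seasonality <- CouponUse -> PriorPurchase
  P3: BrandLoyalty <- Seasonality <- CouponUse -> PriorPurchase
  P4: BrandLoyalty <- Seasonality <- Conversion <- CouponUse -> PriorPurchase
The empty set is not sufficient: P3 (BrandLoyalty <- Seasonality <- CouponUse -> PriorPurchase) has no collider blocking it and no conditioned non-collider, so it is open.
Try {CouponUse}:
  P1: blocked at collider Conversion (neither it nor any descendant is in the conditioning set).
  P2: blocked at collider Seasonality (neither it nor any descendant is in the conditioning set).
  P3: blocked at fork node CouponUse ∈ conditioning set.
  P4: blocked at fork node CouponUse ∈ conditioning set.
{CouponUse} contains no descendant of BrandLoyalty and blocks every backdoor path.
No other singleton works — e.g. {StoreType} leaves P3 open — so {CouponUse} is the unique smallest valid adjustment set.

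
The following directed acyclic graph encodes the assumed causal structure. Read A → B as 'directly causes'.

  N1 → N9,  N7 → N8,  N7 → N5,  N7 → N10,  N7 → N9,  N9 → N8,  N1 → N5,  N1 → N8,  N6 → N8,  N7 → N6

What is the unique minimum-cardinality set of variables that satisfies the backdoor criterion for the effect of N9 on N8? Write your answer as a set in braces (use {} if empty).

Variables eligible for adjustment (non-descendants of N9, excluding N9 and N8): {N1, N10, N5, N6, N7}.
Backdoor paths from N9 to N8:
  P1: N9 <- N7 -> N6 -> N8
  P2: N9 <- N7 -> N8
  P3: N9 <- N7 -> N5 <- N1 -> N8
  P4: N9 <- N1 -> N8
  P5: N9 <- N1 -> N5 <- N7 -> N6 -> N8
  P6: N9 <- N1 -> N5 <- N7 -> N8
The empty set is not sufficient: P1 (N9 <- N7 -> N6 -> N8) has no collider blocking it and no conditioned non-collider, so it is open.
Try {N1, N7}:
  P1: blocked at fork node N7 ∈ conditioning set.
  P2: blocked at fork node N7 ∈ conditioning set.
  P3: blocked at fork node N7 ∈ conditioning set.
  P4: blocked at fork node N1 ∈ conditioning set.
  P5: blocked at fork node N1 ∈ conditioning set.
  P6: blocked at fork node N1 ∈ conditioning set.
{N1, N7} contains no descendant of N9 and blocks every backdoor path.
Every element of {N1, N7} is needed (dropping N1 leaves P4 open; dropping N7 leaves P1 open), so no proper subset is valid.
Among all size-2 subsets of the eligible variables, only {N1, N7} blocks every backdoor path, so it is the unique smallest valid adjustment set.

{N1, N7}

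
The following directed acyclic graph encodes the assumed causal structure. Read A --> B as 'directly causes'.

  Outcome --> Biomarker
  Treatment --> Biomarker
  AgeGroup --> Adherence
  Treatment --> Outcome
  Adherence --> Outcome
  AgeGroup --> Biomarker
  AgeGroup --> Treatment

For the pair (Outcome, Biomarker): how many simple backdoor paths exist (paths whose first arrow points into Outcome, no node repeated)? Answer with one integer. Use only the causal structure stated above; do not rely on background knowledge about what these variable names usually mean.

4

A backdoor path from Outcome to Biomarker is any simple undirected path whose first edge points into Outcome (i.e. leaves Outcome via a parent).
Parents of Outcome: {Adherence, Treatment}.
Enumerating:
  P1: Outcome <- Adherence <- AgeGroup -> Treatment -> Biomarker
  P2: Outcome <- Adherence <- AgeGroup -> Biomarker
  P3: Outcome <- Treatment <- AgeGroup -> Biomarker
  P4: Outcome <- Treatment -> Biomarker
That exhausts the simple backdoor paths. Count: 4.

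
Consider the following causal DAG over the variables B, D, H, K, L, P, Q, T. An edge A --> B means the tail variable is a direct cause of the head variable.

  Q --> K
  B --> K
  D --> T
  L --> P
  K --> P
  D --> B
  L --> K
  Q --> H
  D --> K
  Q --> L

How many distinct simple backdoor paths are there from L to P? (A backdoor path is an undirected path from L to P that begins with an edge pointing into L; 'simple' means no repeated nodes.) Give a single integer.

1

A backdoor path from L to P is any simple undirected path whose first edge points into L (i.e. leaves L via a parent).
Parents of L: {Q}.
Enumerating:
  P1: L <- Q -> K -> P
That exhausts the simple backdoor paths. Count: 1.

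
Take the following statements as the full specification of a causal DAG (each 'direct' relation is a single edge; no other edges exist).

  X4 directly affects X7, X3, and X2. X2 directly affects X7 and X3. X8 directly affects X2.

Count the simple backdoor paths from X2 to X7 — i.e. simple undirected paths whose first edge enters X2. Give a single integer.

1

A backdoor path from X2 to X7 is any simple undirected path whose first edge points into X2 (i.e. leaves X2 via a parent).
Parents of X2: {X4, X8}.
Enumerating:
  P1: X2 <- X4 -> X7
That exhausts the simple backdoor paths. Count: 1.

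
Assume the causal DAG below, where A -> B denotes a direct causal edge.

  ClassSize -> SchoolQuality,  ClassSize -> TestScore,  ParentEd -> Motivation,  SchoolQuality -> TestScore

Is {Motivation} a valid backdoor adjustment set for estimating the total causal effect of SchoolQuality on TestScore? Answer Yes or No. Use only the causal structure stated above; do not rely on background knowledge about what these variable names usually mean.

Backdoor paths from SchoolQuality to TestScore (paths whose first edge points into SchoolQuality):
  P1: SchoolQuality <- ClassSize -> TestScore
Condition 1 (no descendant of SchoolQuality in the set): holds — descendants of SchoolQuality are {TestScore}; none are in {Motivation}.
Condition 2 (every backdoor path blocked by {Motivation}):
  P1: open — no interior node is in the conditioning set.
{Motivation} does not satisfy the backdoor criterion.

No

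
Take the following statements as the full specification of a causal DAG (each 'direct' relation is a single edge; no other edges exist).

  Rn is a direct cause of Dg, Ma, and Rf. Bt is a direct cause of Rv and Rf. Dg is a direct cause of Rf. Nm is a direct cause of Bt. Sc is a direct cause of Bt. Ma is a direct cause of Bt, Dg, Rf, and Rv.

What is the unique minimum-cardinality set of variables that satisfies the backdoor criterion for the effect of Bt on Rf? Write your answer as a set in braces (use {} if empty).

Variables eligible for adjustment (non-descendants of Bt, excluding Bt and Rf): {Dg, Ma, Nm, Rn, Sc}.
Backdoor paths from Bt to Rf:
  P1: Bt <- Ma <- Rn -> Dg -> Rf
  P2: Bt <- Ma <- Rn -> Rf
  P3: Bt <- Ma -> Dg <- Rn -> Rf
  P4: Bt <- Ma -> Dg -> Rf
  P5: Bt <- Ma -> Rf
The empty set is not sufficient: P1 (Bt <- Ma <- Rn -> Dg -> Rf) has no collider blocking it and no conditioned non-collider, so it is open.
Try {Ma}:
  P1: blocked at chain node Ma ∈ conditioning set.
  P2: blocked at chain node Ma ∈ conditioning set.
  P3: blocked at fork node Ma ∈ conditioning set.
  P4: blocked at fork node Ma ∈ conditioning set.
  P5: blocked at fork node Ma ∈ conditioning set.
{Ma} contains no descendant of Bt and blocks every backdoor path.
No other singleton works — e.g. {Sc} leaves P1 open — so {Ma} is the unique smallest valid adjustment set.

{Ma}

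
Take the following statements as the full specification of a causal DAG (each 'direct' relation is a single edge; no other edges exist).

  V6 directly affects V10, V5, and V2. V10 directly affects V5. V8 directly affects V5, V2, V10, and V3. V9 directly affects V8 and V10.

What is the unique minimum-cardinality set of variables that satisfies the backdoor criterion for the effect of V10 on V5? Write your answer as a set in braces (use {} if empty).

{V6, V8}

Variables eligible for adjustment (non-descendants of V10, excluding V10 and V5): {V2, V3, V6, V8, V9}.
Backdoor paths from V10 to V5:
  P1: V10 <- V6 -> V2 <- V8 -> V5
  P2: V10 <- V6 -> V5
  P3: V10 <- V9 -> V8 -> V2 <- V6 -> V5
  P4: V10 <- V9 -> V8 -> V5
  P5: V10 <- V8 -> V2 <- V6 -> V5
  P6: V10 <- V8 -> V5
The empty set is not sufficient: P2 (V10 <- V6 -> V5) has no collider blocking it and no conditioned non-collider, so it is open.
Try {V6, V8}:
  P1: blocked at fork node V6 ∈ conditioning set.
  P2: blocked at fork node V6 ∈ conditioning set.
  P3: blocked at chain node V8 ∈ conditioning set.
  P4: blocked at chain node V8 ∈ conditioning set.
  P5: blocked at fork node V8 ∈ conditioning set.
  P6: blocked at fork node V8 ∈ conditioning set.
{V6, V8} contains no descendant of V10 and blocks every backdoor path.
Every element of {V6, V8} is needed (dropping V6 leaves P2 open; dropping V8 leaves P4 open), so no proper subset is valid.
Among all size-2 subsets of the eligible variables, only {V6, V8} blocks every backdoor path, so it is the unique smallest valid adjustment set.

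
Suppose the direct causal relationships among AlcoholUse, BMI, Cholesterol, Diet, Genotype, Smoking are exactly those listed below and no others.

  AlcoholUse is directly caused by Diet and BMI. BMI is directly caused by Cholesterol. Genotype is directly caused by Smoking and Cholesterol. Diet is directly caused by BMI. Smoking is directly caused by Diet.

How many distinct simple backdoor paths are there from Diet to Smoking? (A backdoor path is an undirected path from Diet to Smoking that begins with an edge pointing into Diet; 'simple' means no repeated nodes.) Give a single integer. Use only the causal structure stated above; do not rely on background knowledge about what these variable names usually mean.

A backdoor path from Diet to Smoking is any simple undirected path whose first edge points into Diet (i.e. leaves Diet via a parent).
Parents of Diet: {BMI}.
Enumerating:
  P1: Diet <- BMI <- Cholesterol -> Genotype <- Smoking
That exhausts the simple backdoor paths. Count: 1.

1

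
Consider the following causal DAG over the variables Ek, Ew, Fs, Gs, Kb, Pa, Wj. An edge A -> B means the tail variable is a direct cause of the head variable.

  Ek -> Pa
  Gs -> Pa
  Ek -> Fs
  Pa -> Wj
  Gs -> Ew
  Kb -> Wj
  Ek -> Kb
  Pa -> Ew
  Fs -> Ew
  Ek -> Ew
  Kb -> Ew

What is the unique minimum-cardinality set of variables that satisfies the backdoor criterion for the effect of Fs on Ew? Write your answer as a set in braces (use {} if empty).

{Ek}

Variables eligible for adjustment (non-descendants of Fs, excluding Fs and Ew): {Ek, Gs, Kb, Pa, Wj}.
Backdoor paths from Fs to Ew:
  P1: Fs <- Ek -> Kb -> Wj <- Pa <- Gs -> Ew
  P2: Fs <- Ek -> Kb -> Wj <- Pa -> Ew
  P3: Fs <- Ek -> Kb -> Ew
  P4: Fs <- Ek -> Pa <- Gs -> Ew
  P5: Fs <- Ek -> Pa -> Wj <- Kb -> Ew
  P6: Fs <- Ek -> Pa -> Ew
  P7: Fs <- Ek -> Ew
The empty set is not sufficient: P3 (Fs <- Ek -> Kb -> Ew) has no collider blocking it and no conditioned non-collider, so it is open.
Try {Ek}:
  P1: blocked at fork node Ek ∈ conditioning set.
  P2: blocked at fork node Ek ∈ conditioning set.
  P3: blocked at fork node Ek ∈ conditioning set.
  P4: blocked at fork node Ek ∈ conditioning set.
  P5: blocked at fork node Ek ∈ conditioning set.
  P6: blocked at fork node Ek ∈ conditioning set.
  P7: blocked at fork node Ek ∈ conditioning set.
{Ek} contains no descendant of Fs and blocks every backdoor path.
No other singleton works — e.g. {Kb} leaves P6 open — so {Ek} is the unique smallest valid adjustment set.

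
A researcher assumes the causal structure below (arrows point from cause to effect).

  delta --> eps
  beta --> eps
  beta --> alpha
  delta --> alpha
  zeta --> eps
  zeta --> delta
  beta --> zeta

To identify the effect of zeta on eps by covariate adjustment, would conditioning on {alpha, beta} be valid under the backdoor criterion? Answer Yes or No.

No

Backdoor paths from zeta to eps (paths whose first edge points into zeta):
  P1: zeta <- beta -> alpha <- delta -> eps
  P2: zeta <- beta -> eps
Condition 1 (no descendant of zeta in the set): FAILS — alpha is a descendant of zeta.
Condition 2 (every backdoor path blocked by {alpha, beta}):
  P1: blocked at fork node beta ∈ conditioning set.
  P2: blocked at fork node beta ∈ conditioning set.
{alpha, beta} does not satisfy the backdoor criterion.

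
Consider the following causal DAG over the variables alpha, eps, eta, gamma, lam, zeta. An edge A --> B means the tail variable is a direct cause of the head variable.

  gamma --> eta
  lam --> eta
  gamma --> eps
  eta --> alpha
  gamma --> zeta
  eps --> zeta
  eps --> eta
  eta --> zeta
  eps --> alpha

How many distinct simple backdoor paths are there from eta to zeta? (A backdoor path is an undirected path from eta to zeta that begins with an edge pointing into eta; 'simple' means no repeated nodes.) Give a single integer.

4

A backdoor path from eta to zeta is any simple undirected path whose first edge points into eta (i.e. leaves eta via a parent).
Parents of eta: {eps, gamma, lam}.
Enumerating:
  P1: eta <- gamma -> eps -> zeta
  P2: eta <- gamma -> zeta
  P3: eta <- eps <- gamma -> zeta
  P4: eta <- eps -> zeta
That exhausts the simple backdoor paths. Count: 4.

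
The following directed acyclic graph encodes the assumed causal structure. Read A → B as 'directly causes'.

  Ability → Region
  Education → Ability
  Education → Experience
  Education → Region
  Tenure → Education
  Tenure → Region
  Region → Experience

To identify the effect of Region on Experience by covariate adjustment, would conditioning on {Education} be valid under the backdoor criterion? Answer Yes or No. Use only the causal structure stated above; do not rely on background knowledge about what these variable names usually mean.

Backdoor paths from Region to Experience (paths whose first edge points into Region):
  P1: Region <- Tenure -> Education -> Experience
  P2: Region <- Education -> Experience
  P3: Region <- Ability <- Education -> Experience
Condition 1 (no descendant of Region in the set): holds — descendants of Region are {Experience}; none are in {Education}.
Condition 2 (every backdoor path blocked by {Education}):
  P1: blocked at chain node Education ∈ conditioning set.
  P2: blocked at fork node Education ∈ conditioning set.
  P3: blocked at fork node Education ∈ conditioning set.
{Education} satisfies the backdoor criterion.

Yes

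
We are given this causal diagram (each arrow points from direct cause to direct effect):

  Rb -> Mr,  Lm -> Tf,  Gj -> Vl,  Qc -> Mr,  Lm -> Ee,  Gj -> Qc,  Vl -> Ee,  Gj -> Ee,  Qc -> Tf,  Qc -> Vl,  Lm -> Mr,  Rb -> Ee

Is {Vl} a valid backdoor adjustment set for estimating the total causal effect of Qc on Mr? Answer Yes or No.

Backdoor paths from Qc to Mr (paths whose first edge points into Qc):
  P1: Qc <- Gj -> Vl -> Ee <- Lm -> Mr
  P2: Qc <- Gj -> Vl -> Ee <- Rb -> Mr
  P3: Qc <- Gj -> Ee <- Lm -> Mr
  P4: Qc <- Gj -> Ee <- Rb -> Mr
Condition 1 (no descendant of Qc in the set): FAILS — Vl is a descendant of Qc.
Condition 2 (every backdoor path blocked by {Vl}):
  P1: blocked at chain node Vl ∈ conditioning set.
  P2: blocked at chain node Vl ∈ conditioning set.
  P3: blocked at collider Ee (neither it nor any descendant is in the conditioning set).
  P4: blocked at collider Ee (neither it nor any descendant is in the conditioning set).
{Vl} does not satisfy the backdoor criterion.

No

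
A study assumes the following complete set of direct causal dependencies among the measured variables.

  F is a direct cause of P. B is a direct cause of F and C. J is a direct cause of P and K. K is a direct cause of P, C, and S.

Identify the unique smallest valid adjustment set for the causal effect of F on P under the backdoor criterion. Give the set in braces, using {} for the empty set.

{}

Variables eligible for adjustment (non-descendants of F, excluding F and P): {B, C, J, K, S}.
Backdoor paths from F to P:
  P1: F <- B -> C <- K <- J -> P
  P2: F <- B -> C <- K -> P
Each backdoor path contains an unconditioned collider, so every path is already blocked with the empty conditioning set:
  P1: blocked at collider C (neither it nor any descendant is in the conditioning set).
  P2: blocked at collider C (neither it nor any descendant is in the conditioning set).
The empty set is therefore the unique smallest valid set.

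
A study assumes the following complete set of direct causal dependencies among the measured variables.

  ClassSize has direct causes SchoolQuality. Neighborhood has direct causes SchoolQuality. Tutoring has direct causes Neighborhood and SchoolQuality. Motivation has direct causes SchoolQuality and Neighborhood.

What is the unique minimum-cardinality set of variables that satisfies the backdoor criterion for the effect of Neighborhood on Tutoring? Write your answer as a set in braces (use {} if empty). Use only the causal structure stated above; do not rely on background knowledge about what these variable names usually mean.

Variables eligible for adjustment (non-descendants of Neighborhood, excluding Neighborhood and Tutoring): {ClassSize, SchoolQuality}.
Backdoor paths from Neighborhood to Tutoring:
  P1: Neighborhood <- SchoolQuality -> Tutoring
The empty set is not sufficient: P1 (Neighborhood <- SchoolQuality -> Tutoring) has no collider blocking it and no conditioned non-collider, so it is open.
Try {SchoolQuality}:
  P1: blocked at fork node SchoolQuality ∈ conditioning set.
{SchoolQuality} contains no descendant of Neighborhood and blocks every backdoor path.
No other singleton works — e.g. {ClassSize} leaves P1 open — so {SchoolQuality} is the unique smallest valid adjustment set.

{SchoolQuality}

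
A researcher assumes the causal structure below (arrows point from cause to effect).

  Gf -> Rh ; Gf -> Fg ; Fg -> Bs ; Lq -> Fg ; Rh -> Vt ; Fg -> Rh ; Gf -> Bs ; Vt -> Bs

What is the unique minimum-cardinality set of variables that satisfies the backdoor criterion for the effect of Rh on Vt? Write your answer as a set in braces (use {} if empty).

Variables eligible for adjustment (non-descendants of Rh, excluding Rh and Vt): {Fg, Gf, Lq}.
Backdoor paths from Rh to Vt:
  P1: Rh <- Gf -> Fg -> Bs <- Vt
  P2: Rh <- Gf -> Bs <- Vt
  P3: Rh <- Fg <- Gf -> Bs <- Vt
  P4: Rh <- Fg -> Bs <- Vt
Each backdoor path contains an unconditioned collider, so every path is already blocked with the empty conditioning set:
  P1: blocked at collider Bs (neither it nor any descendant is in the conditioning set).
  P2: blocked at collider Bs (neither it nor any descendant is in the conditioning set).
  P3: blocked at collider Bs (neither it nor any descendant is in the conditioning set).
  P4: blocked at collider Bs (neither it nor any descendant is in the conditioning set).
The empty set is therefore the unique smallest valid set.

{}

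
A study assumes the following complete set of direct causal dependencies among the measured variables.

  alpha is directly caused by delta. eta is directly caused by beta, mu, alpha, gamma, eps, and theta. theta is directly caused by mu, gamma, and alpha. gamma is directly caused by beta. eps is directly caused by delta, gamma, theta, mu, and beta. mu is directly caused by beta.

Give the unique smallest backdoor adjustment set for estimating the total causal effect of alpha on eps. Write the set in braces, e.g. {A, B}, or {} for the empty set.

Variables eligible for adjustment (non-descendants of alpha, excluding alpha and eps): {beta, delta, gamma, mu}.
Backdoor paths from alpha to eps:
  P1: alpha <- delta -> eps
The empty set is not sufficient: P1 (alpha <- delta -> eps) has no collider blocking it and no conditioned non-collider, so it is open.
Try {delta}:
  P1: blocked at fork node delta ∈ conditioning set.
{delta} contains no descendant of alpha and blocks every backdoor path.
No other singleton works — e.g. {beta} leaves P1 open — so {delta} is the unique smallest valid adjustment set.

{delta}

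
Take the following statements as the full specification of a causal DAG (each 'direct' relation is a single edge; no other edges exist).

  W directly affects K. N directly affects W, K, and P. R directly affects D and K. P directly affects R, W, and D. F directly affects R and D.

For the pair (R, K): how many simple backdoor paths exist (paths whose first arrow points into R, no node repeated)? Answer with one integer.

8

A backdoor path from R to K is any simple undirected path whose first edge points into R (i.e. leaves R via a parent).
Parents of R: {F, P}.
Enumerating:
  P1: R <- F -> D <- P <- N -> W -> K
  P2: R <- F -> D <- P <- N -> K
  P3: R <- F -> D <- P -> W <- N -> K
  P4: R <- F -> D <- P -> W -> K
  P5: R <- P <- N -> W -> K
  P6: R <- P <- N -> K
  P7: R <- P -> W <- N -> K
  P8: R <- P -> W -> K
That exhausts the simple backdoor paths. Count: 8.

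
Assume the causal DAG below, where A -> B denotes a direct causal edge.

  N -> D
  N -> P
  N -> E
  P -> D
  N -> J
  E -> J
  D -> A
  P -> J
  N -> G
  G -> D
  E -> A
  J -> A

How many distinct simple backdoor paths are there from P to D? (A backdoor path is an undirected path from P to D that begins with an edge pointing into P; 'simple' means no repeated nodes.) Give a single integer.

A backdoor path from P to D is any simple undirected path whose first edge points into P (i.e. leaves P via a parent).
Parents of P: {N}.
Enumerating:
  P1: P <- N -> G -> D
  P2: P <- N -> D
  P3: P <- N -> E -> J -> A <- D
  P4: P <- N -> E -> A <- D
  P5: P <- N -> J <- E -> A <- D
  P6: P <- N -> J -> A <- D
That exhausts the simple backdoor paths. Count: 6.

6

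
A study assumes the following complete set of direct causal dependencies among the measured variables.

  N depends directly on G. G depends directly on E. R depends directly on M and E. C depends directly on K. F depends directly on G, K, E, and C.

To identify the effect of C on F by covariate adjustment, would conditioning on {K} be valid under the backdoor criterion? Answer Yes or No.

Yes

Backdoor paths from C to F (paths whose first edge points into C):
  P1: C <- K -> F
Condition 1 (no descendant of C in the set): holds — descendants of C are {F}; none are in {K}.
Condition 2 (every backdoor path blocked by {K}):
  P1: blocked at fork node K ∈ conditioning set.
{K} satisfies the backdoor criterion.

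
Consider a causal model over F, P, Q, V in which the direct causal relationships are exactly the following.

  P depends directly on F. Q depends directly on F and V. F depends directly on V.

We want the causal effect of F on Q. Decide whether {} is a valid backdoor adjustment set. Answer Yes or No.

Backdoor paths from F to Q (paths whose first edge points into F):
  P1: F <- V -> Q
Condition 1 (no descendant of F in the set): holds — descendants of F are {P, Q}; none are in {}.
Condition 2 (every backdoor path blocked by {}):
  P1: open — no interior node is in the conditioning set.
{} does not satisfy the backdoor criterion.

No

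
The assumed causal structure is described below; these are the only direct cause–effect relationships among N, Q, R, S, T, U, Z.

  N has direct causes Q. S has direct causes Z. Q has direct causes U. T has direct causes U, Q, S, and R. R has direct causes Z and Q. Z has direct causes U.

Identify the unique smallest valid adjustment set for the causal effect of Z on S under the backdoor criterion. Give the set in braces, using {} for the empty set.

{}

Variables eligible for adjustment (non-descendants of Z, excluding Z and S): {N, Q, U}.
Backdoor paths from Z to S:
  P1: Z <- U -> Q -> R -> T <- S
  P2: Z <- U -> Q -> T <- S
  P3: Z <- U -> T <- S
Each backdoor path contains an unconditioned collider, so every path is already blocked with the empty conditioning set:
  P1: blocked at collider T (neither it nor any descendant is in the conditioning set).
  P2: blocked at collider T (neither it nor any descendant is in the conditioning set).
  P3: blocked at collider T (neither it nor any descendant is in the conditioning set).
The empty set is therefore the unique smallest valid set.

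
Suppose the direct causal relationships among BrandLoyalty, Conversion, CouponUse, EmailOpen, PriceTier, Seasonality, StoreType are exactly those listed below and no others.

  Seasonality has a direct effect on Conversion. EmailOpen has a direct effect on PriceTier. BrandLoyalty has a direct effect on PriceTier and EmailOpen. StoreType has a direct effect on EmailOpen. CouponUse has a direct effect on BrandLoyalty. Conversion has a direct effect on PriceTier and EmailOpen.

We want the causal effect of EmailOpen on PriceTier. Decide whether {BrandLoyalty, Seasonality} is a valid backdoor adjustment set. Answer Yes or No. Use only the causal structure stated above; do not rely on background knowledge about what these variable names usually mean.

Backdoor paths from EmailOpen to PriceTier (paths whose first edge points into EmailOpen):
  P1: EmailOpen <- Conversion -> PriceTier
  P2: EmailOpen <- BrandLoyalty -> PriceTier
Condition 1 (no descendant of EmailOpen in the set): holds — descendants of EmailOpen are {PriceTier}; none are in {BrandLoyalty, Seasonality}.
Condition 2 (every backdoor path blocked by {BrandLoyalty, Seasonality}):
  P1: open — no interior node is in the conditioning set.
  P2: blocked at fork node BrandLoyalty ∈ conditioning set.
{BrandLoyalty, Seasonality} does not satisfy the backdoor criterion.

No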